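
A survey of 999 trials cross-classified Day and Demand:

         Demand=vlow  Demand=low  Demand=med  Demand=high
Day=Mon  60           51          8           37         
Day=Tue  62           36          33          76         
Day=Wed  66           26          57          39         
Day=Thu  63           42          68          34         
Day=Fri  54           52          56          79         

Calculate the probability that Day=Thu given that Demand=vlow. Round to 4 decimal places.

Total with Demand=vlow: 60 + 62 + 66 + 63 + 54 = 305.
P(Day=Thu | Demand=vlow) = 63/305 = 0.2066.

0.2066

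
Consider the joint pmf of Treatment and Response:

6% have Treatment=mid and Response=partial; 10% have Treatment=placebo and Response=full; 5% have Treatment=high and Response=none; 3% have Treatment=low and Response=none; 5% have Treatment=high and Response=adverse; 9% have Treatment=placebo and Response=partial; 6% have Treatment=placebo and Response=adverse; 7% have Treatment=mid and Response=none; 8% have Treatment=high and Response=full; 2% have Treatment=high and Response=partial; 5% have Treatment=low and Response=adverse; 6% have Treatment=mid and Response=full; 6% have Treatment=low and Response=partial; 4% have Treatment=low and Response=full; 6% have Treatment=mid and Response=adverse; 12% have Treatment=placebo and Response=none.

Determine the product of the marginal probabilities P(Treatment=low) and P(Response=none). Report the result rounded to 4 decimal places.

0.0486

P(Treatment=low) = 0.03 + 0.06 + 0.04 + 0.05 = 0.18.
P(Response=none) = 0.12 + 0.03 + 0.07 + 0.05 = 0.27.
Product: 0.18 × 0.27 = 0.0486.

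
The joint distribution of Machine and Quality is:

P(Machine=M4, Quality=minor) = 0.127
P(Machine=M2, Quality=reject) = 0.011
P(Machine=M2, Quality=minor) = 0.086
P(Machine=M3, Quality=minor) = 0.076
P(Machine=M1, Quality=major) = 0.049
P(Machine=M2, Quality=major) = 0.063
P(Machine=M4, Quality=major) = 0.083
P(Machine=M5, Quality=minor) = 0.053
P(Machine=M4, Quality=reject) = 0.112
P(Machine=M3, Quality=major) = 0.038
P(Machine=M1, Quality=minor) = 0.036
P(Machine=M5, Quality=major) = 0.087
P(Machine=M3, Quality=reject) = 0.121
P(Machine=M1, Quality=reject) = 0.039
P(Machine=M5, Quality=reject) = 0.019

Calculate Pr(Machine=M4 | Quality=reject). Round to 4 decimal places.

0.3709

P(Quality=reject) = 0.039 + 0.011 + 0.121 + 0.112 + 0.019 = 0.302.
P(Machine=M4 | Quality=reject) = 0.112/0.302 = 0.3709.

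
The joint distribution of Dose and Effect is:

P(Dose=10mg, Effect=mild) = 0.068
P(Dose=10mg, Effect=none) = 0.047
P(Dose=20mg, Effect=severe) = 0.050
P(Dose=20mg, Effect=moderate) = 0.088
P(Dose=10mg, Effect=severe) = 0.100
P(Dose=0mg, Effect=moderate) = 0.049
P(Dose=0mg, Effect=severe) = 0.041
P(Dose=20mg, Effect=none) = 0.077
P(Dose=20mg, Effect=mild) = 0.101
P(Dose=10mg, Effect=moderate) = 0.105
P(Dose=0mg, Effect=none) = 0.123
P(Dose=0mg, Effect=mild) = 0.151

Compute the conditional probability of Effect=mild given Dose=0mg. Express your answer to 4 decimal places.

0.4148

P(Dose=0mg) = 0.123 + 0.151 + 0.049 + 0.041 = 0.364.
P(Effect=mild | Dose=0mg) = 0.151/0.364 = 0.4148.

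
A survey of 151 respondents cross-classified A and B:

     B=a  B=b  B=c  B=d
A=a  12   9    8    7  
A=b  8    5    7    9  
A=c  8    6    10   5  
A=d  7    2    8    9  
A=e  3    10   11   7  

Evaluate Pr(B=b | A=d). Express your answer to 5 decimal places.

Total with A=d: 7 + 2 + 8 + 9 = 26.
P(B=b | A=d) = 2/26 = 0.07692.

0.07692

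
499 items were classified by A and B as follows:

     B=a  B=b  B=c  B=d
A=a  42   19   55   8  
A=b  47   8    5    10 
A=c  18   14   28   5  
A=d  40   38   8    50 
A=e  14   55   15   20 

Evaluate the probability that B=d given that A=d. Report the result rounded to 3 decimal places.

Total with A=d: 40 + 38 + 8 + 50 = 136.
P(B=d | A=d) = 50/136 = 0.368.

0.368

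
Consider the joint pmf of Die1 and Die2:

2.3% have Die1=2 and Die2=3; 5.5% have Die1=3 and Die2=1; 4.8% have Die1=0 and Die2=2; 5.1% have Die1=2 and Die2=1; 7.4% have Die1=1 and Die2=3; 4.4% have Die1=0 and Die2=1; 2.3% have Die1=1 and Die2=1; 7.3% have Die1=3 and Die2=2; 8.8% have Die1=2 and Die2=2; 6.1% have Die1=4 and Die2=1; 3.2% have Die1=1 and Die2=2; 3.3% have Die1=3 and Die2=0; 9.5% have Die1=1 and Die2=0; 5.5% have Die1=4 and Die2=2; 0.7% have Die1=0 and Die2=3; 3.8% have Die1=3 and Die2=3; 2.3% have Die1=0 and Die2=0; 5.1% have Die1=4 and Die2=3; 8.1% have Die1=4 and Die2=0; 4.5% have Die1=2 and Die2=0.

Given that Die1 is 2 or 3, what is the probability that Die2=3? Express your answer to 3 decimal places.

0.150

P(Die1=2) = 0.045 + 0.051 + 0.088 + 0.023 = 0.207.
P(Die1=3) = 0.033 + 0.055 + 0.073 + 0.038 = 0.199.
P(Die1 ∈ {2, 3}) = 0.207 + 0.199 = 0.406; P(Die2=3, Die1 ∈ {2, 3}) = 0.023 + 0.038 = 0.061.
P(Die2=3 | Die1 ∈ {2, 3}) = 0.061/0.406 = 0.150.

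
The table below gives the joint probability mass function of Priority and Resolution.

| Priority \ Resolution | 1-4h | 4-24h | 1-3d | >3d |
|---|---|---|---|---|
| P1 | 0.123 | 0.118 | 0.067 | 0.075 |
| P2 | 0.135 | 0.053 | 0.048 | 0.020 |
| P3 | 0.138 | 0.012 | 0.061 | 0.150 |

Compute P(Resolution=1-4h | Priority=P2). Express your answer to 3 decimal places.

P(Priority=P2) = 0.135 + 0.053 + 0.048 + 0.020 = 0.256.
P(Resolution=1-4h | Priority=P2) = 0.135/0.256 = 0.527.

0.527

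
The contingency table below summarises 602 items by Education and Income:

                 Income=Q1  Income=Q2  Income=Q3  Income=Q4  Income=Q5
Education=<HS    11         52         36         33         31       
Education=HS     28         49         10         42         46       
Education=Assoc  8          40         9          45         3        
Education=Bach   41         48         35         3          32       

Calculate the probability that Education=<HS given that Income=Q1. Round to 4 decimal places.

Total with Income=Q1: 11 + 28 + 8 + 41 = 88.
P(Education=<HS | Income=Q1) = 11/88 = 0.1250.

0.1250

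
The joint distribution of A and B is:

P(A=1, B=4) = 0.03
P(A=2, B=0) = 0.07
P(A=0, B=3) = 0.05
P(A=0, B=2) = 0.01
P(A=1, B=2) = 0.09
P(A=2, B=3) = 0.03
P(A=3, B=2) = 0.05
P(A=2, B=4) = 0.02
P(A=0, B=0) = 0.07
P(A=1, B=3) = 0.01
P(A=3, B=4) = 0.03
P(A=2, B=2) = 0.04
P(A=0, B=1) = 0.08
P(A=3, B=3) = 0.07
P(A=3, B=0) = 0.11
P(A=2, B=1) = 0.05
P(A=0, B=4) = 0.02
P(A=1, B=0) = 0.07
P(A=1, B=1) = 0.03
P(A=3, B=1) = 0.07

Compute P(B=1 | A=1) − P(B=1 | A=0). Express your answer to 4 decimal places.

P(A=1) = 0.07 + 0.03 + 0.09 + 0.01 + 0.03 = 0.23; P(B=1 | A=1) = 0.03/0.23 = 0.13043.
P(A=0) = 0.07 + 0.08 + 0.01 + 0.05 + 0.02 = 0.23; P(B=1 | A=0) = 0.08/0.23 = 0.34783.
Difference = -0.2174.

-0.2174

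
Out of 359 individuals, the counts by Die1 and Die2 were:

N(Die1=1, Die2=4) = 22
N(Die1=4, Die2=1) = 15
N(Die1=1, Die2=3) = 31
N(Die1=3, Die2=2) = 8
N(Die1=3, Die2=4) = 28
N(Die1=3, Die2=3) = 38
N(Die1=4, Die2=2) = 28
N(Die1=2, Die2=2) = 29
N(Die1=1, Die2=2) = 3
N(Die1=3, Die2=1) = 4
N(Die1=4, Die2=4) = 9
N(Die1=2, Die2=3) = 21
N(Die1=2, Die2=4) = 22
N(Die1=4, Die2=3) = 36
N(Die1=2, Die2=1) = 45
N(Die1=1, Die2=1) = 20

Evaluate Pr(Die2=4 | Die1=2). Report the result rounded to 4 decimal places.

Total with Die1=2: 45 + 29 + 21 + 22 = 117.
P(Die2=4 | Die1=2) = 22/117 = 0.1880.

0.1880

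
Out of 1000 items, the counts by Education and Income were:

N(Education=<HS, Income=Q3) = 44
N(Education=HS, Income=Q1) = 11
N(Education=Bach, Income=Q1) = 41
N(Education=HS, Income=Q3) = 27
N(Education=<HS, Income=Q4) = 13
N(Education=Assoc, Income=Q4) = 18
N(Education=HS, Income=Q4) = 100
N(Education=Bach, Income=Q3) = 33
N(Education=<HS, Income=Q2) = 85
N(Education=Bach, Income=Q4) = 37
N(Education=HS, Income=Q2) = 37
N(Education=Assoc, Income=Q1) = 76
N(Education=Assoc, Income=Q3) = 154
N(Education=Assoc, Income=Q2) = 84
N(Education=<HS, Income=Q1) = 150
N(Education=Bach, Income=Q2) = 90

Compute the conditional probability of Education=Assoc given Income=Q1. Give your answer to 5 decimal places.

Total with Income=Q1: 150 + 11 + 76 + 41 = 278.
P(Education=Assoc | Income=Q1) = 76/278 = 0.27338.

0.27338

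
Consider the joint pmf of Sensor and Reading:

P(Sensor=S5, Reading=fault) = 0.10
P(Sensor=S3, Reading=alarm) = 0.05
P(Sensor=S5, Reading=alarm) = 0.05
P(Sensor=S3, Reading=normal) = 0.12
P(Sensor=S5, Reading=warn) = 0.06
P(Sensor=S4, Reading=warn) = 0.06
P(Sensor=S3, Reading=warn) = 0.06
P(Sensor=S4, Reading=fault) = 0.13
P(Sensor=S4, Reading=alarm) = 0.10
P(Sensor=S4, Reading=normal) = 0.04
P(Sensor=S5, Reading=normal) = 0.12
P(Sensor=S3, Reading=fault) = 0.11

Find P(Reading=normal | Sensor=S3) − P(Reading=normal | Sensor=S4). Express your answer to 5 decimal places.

0.23173

P(Sensor=S3) = 0.12 + 0.06 + 0.05 + 0.11 = 0.34; P(Reading=normal | Sensor=S3) = 0.12/0.34 = 0.352941.
P(Sensor=S4) = 0.04 + 0.06 + 0.10 + 0.13 = 0.33; P(Reading=normal | Sensor=S4) = 0.04/0.33 = 0.121212.
Difference = 0.23173.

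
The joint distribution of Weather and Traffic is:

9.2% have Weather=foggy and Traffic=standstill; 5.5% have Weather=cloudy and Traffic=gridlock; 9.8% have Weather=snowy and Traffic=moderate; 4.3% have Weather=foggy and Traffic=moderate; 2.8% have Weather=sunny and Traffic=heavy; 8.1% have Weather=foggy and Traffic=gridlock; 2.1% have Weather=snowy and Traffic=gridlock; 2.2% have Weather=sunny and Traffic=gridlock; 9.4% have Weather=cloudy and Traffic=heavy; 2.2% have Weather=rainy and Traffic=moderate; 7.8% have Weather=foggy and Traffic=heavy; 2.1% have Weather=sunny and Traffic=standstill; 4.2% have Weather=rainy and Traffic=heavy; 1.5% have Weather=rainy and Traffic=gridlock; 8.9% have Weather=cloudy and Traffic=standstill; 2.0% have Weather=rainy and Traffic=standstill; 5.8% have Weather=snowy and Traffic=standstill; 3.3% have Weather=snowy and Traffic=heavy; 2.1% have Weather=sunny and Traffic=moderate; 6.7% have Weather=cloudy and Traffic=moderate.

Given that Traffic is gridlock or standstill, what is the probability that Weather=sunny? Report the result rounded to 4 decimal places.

0.0907

P(Traffic=gridlock) = 0.022 + 0.055 + 0.015 + 0.021 + 0.081 = 0.194.
P(Traffic=standstill) = 0.021 + 0.089 + 0.020 + 0.058 + 0.092 = 0.280.
P(Traffic ∈ {gridlock, standstill}) = 0.194 + 0.280 = 0.474; P(Weather=sunny, Traffic ∈ {gridlock, standstill}) = 0.022 + 0.021 = 0.043.
P(Weather=sunny | Traffic ∈ {gridlock, standstill}) = 0.043/0.474 = 0.0907.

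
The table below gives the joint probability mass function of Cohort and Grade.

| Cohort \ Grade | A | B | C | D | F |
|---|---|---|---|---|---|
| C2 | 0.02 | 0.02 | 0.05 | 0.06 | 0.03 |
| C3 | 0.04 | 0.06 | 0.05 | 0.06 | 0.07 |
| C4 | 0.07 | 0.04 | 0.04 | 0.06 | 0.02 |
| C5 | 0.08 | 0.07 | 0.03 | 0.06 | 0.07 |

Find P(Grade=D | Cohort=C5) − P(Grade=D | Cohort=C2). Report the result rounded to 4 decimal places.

-0.1398

P(Cohort=C5) = 0.08 + 0.07 + 0.03 + 0.06 + 0.07 = 0.31; P(Grade=D | Cohort=C5) = 0.06/0.31 = 0.19355.
P(Cohort=C2) = 0.02 + 0.02 + 0.05 + 0.06 + 0.03 = 0.18; P(Grade=D | Cohort=C2) = 0.06/0.18 = 0.33333.
Difference = -0.1398.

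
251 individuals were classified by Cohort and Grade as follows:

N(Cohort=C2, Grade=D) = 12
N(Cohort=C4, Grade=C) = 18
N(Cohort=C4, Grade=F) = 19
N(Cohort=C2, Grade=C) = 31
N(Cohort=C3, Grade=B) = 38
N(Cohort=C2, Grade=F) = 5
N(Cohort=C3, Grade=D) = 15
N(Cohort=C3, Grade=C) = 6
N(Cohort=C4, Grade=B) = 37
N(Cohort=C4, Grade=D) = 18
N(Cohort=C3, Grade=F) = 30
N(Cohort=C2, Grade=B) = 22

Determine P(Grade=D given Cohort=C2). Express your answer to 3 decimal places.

Total with Cohort=C2: 22 + 31 + 12 + 5 = 70.
P(Grade=D | Cohort=C2) = 12/70 = 0.171.

0.171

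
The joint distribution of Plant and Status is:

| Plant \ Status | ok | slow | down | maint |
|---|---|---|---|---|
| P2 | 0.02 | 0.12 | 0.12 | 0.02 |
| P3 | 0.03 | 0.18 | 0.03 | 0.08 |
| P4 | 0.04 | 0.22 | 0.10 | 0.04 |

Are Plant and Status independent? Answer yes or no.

no

P(Plant=P3) = 0.32 and P(Status=down) = 0.25, so their product is 0.0800, but P(Plant=P3, Status=down) = 0.03. Since these differ, Plant and Status are not independent.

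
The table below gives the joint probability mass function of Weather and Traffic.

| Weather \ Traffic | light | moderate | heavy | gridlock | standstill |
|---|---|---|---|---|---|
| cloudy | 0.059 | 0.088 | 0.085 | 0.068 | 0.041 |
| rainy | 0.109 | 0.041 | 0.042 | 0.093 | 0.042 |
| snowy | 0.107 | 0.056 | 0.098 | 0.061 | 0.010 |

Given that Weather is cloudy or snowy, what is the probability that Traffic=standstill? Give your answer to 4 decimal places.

P(Weather=cloudy) = 0.059 + 0.088 + 0.085 + 0.068 + 0.041 = 0.341.
P(Weather=snowy) = 0.107 + 0.056 + 0.098 + 0.061 + 0.010 = 0.332.
P(Weather ∈ {cloudy, snowy}) = 0.341 + 0.332 = 0.673; P(Traffic=standstill, Weather ∈ {cloudy, snowy}) = 0.041 + 0.010 = 0.051.
P(Traffic=standstill | Weather ∈ {cloudy, snowy}) = 0.051/0.673 = 0.0758.

0.0758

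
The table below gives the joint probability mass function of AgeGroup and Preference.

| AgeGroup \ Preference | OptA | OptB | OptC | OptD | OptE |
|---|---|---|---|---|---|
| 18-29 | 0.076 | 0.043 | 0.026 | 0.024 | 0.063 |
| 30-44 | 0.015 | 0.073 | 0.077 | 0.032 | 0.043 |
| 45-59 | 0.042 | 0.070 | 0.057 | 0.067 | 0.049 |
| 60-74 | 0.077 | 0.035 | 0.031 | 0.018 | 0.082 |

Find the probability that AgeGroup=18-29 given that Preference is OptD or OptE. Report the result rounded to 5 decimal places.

0.23016

P(Preference=OptD) = 0.024 + 0.032 + 0.067 + 0.018 = 0.141.
P(Preference=OptE) = 0.063 + 0.043 + 0.049 + 0.082 = 0.237.
P(Preference ∈ {OptD, OptE}) = 0.141 + 0.237 = 0.378; P(AgeGroup=18-29, Preference ∈ {OptD, OptE}) = 0.024 + 0.063 = 0.087.
P(AgeGroup=18-29 | Preference ∈ {OptD, OptE}) = 0.087/0.378 = 0.23016.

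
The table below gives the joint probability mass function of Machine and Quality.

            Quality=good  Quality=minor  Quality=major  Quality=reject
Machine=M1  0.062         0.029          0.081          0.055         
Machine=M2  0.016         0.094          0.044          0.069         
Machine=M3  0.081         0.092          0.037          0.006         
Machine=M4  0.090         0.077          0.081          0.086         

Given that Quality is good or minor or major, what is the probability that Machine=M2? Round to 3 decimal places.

0.196

P(Quality=good) = 0.062 + 0.016 + 0.081 + 0.090 = 0.249.
P(Quality=minor) = 0.029 + 0.094 + 0.092 + 0.077 = 0.292.
P(Quality=major) = 0.081 + 0.044 + 0.037 + 0.081 = 0.243.
P(Quality ∈ {good, minor, major}) = 0.249 + 0.292 + 0.243 = 0.784; P(Machine=M2, Quality ∈ {good, minor, major}) = 0.016 + 0.094 + 0.044 = 0.154.
P(Machine=M2 | Quality ∈ {good, minor, major}) = 0.154/0.784 = 0.196.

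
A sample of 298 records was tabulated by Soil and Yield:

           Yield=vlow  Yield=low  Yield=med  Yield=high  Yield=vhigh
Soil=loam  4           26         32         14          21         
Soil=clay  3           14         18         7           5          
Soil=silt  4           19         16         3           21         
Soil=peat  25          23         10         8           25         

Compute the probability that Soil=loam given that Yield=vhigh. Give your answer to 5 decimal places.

Total with Yield=vhigh: 21 + 5 + 21 + 25 = 72.
P(Soil=loam | Yield=vhigh) = 21/72 = 0.29167.

0.29167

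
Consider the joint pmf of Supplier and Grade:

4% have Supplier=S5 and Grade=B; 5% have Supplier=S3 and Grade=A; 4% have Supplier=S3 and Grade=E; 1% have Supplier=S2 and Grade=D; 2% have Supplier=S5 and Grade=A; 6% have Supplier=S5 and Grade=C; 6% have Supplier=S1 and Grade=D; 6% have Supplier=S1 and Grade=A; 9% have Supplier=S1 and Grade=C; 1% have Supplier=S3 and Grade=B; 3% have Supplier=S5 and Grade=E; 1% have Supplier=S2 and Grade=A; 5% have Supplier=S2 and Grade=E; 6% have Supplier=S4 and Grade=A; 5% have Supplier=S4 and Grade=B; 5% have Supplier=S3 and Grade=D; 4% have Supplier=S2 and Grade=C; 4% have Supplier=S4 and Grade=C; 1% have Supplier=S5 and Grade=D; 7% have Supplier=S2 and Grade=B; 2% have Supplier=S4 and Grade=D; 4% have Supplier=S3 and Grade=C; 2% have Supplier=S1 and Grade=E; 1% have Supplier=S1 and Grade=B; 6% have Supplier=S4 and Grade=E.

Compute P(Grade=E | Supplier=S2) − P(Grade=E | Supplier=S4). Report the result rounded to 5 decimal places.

P(Supplier=S2) = 0.01 + 0.07 + 0.04 + 0.01 + 0.05 = 0.18; P(Grade=E | Supplier=S2) = 0.05/0.18 = 0.277778.
P(Supplier=S4) = 0.06 + 0.05 + 0.04 + 0.02 + 0.06 = 0.23; P(Grade=E | Supplier=S4) = 0.06/0.23 = 0.260870.
Difference = 0.01691.

0.01691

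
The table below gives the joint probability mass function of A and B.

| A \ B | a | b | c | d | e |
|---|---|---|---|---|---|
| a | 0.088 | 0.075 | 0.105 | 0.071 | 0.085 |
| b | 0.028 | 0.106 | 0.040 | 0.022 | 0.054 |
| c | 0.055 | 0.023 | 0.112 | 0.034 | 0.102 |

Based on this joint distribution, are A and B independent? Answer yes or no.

P(A=b) = 0.250 and P(B=b) = 0.204, so their product is 0.05100, but P(A=b, B=b) = 0.106. Since these differ, A and B are not independent.

no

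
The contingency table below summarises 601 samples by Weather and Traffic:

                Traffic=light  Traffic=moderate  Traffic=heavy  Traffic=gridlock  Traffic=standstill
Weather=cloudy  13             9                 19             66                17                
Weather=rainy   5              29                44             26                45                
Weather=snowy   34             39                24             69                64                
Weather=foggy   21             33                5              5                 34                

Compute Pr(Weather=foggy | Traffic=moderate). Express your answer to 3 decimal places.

0.300

Total with Traffic=moderate: 9 + 29 + 39 + 33 = 110.
P(Weather=foggy | Traffic=moderate) = 33/110 = 0.300.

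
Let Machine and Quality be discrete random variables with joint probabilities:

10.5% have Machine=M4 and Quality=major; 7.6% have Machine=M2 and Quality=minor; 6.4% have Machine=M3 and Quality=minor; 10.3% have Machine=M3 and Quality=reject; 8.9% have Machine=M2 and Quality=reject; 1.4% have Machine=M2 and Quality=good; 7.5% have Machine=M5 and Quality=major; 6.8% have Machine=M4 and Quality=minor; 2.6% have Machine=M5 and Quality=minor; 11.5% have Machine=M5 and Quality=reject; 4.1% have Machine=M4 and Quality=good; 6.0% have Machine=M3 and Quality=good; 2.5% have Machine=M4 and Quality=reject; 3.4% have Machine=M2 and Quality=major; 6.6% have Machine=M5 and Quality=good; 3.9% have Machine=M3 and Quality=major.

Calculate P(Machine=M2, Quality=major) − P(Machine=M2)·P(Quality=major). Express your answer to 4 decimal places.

-0.0199

P(Machine=M2) = 0.014 + 0.076 + 0.034 + 0.089 = 0.213.
P(Quality=major) = 0.034 + 0.039 + 0.105 + 0.075 = 0.253.
P(Machine=M2, Quality=major) − P(Machine=M2)P(Quality=major) = 0.034 − 0.213×0.253 = -0.0199.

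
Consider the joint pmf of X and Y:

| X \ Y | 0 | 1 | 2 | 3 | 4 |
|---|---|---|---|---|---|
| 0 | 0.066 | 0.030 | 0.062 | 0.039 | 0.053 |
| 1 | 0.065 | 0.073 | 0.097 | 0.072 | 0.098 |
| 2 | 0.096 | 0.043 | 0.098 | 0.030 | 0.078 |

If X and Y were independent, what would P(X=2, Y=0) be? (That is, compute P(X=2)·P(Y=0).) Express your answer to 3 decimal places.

0.078

P(X=2) = 0.096 + 0.043 + 0.098 + 0.030 + 0.078 = 0.345.
P(Y=0) = 0.066 + 0.065 + 0.096 = 0.227.
Product: 0.345 × 0.227 = 0.078.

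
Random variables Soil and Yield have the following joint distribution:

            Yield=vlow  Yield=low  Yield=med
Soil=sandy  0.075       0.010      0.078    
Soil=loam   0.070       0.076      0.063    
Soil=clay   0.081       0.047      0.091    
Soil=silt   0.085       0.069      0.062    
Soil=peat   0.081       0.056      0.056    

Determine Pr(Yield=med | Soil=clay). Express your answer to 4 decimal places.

P(Soil=clay) = 0.081 + 0.047 + 0.091 = 0.219.
P(Yield=med | Soil=clay) = 0.091/0.219 = 0.4155.

0.4155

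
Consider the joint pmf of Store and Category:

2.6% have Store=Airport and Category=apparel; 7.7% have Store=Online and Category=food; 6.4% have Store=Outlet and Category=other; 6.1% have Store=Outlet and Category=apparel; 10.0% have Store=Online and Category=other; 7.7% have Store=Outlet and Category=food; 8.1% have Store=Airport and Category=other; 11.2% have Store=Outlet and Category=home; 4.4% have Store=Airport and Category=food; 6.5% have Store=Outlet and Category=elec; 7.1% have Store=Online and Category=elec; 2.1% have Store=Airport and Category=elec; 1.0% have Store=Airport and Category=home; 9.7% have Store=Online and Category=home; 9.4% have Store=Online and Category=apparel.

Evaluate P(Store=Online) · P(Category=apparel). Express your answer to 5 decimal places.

0.07946

P(Store=Online) = 0.077 + 0.094 + 0.071 + 0.097 + 0.100 = 0.439.
P(Category=apparel) = 0.026 + 0.061 + 0.094 = 0.181.
Product: 0.439 × 0.181 = 0.07946.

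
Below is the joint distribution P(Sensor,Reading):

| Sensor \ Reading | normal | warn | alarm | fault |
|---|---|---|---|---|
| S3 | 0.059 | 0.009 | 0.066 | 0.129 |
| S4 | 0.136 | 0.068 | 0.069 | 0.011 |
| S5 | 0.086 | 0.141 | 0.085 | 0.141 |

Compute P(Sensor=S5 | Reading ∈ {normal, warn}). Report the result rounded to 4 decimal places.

P(Reading=normal) = 0.059 + 0.136 + 0.086 = 0.281.
P(Reading=warn) = 0.009 + 0.068 + 0.141 = 0.218.
P(Reading ∈ {normal, warn}) = 0.281 + 0.218 = 0.499; P(Sensor=S5, Reading ∈ {normal, warn}) = 0.086 + 0.141 = 0.227.
P(Sensor=S5 | Reading ∈ {normal, warn}) = 0.227/0.499 = 0.4549.

0.4549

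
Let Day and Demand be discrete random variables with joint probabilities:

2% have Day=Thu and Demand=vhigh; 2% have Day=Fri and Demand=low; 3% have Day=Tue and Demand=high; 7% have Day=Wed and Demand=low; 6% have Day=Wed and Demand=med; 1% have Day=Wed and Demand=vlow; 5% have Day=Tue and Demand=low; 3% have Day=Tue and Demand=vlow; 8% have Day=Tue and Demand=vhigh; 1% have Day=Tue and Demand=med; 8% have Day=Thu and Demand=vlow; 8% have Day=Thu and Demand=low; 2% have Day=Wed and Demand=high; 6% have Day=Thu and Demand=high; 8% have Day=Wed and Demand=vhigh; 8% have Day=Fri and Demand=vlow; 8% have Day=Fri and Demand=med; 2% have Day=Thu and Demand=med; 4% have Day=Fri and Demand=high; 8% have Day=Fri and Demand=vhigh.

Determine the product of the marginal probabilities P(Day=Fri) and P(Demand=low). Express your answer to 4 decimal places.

P(Day=Fri) = 0.08 + 0.02 + 0.08 + 0.04 + 0.08 = 0.30.
P(Demand=low) = 0.05 + 0.07 + 0.08 + 0.02 = 0.22.
Product: 0.30 × 0.22 = 0.0660.

0.0660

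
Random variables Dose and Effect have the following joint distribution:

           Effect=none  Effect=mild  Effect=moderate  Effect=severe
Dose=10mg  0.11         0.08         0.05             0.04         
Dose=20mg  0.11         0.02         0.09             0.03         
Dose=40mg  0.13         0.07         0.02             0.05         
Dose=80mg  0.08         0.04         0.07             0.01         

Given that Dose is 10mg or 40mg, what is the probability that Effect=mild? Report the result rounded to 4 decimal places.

P(Dose=10mg) = 0.11 + 0.08 + 0.05 + 0.04 = 0.28.
P(Dose=40mg) = 0.13 + 0.07 + 0.02 + 0.05 = 0.27.
P(Dose ∈ {10mg, 40mg}) = 0.28 + 0.27 = 0.55; P(Effect=mild, Dose ∈ {10mg, 40mg}) = 0.08 + 0.07 = 0.15.
P(Effect=mild | Dose ∈ {10mg, 40mg}) = 0.15/0.55 = 0.2727.

0.2727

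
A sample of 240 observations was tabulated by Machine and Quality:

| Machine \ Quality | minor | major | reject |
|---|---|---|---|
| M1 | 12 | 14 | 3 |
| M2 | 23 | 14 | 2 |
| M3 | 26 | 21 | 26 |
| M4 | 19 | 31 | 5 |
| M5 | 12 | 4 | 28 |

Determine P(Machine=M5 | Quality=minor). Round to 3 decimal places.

0.130

Total with Quality=minor: 12 + 23 + 26 + 19 + 12 = 92.
P(Machine=M5 | Quality=minor) = 12/92 = 0.130.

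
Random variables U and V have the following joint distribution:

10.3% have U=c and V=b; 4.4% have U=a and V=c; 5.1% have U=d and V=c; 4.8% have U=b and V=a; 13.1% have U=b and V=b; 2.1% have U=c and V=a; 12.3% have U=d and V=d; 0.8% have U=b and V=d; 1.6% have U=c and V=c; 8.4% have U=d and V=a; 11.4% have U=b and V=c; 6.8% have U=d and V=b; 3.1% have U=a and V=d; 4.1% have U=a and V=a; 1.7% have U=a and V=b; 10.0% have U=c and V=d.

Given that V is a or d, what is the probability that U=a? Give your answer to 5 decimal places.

0.15789

P(V=a) = 0.041 + 0.048 + 0.021 + 0.084 = 0.194.
P(V=d) = 0.031 + 0.008 + 0.100 + 0.123 = 0.262.
P(V ∈ {a, d}) = 0.194 + 0.262 = 0.456; P(U=a, V ∈ {a, d}) = 0.041 + 0.031 = 0.072.
P(U=a | V ∈ {a, d}) = 0.072/0.456 = 0.15789.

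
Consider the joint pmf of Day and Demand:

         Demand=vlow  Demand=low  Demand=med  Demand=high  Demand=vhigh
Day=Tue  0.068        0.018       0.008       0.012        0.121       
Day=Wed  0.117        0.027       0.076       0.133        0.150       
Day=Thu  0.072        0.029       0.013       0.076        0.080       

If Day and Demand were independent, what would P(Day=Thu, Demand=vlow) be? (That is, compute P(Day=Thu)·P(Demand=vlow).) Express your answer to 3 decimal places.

P(Day=Thu) = 0.072 + 0.029 + 0.013 + 0.076 + 0.080 = 0.270.
P(Demand=vlow) = 0.068 + 0.117 + 0.072 = 0.257.
Product: 0.270 × 0.257 = 0.069.

0.069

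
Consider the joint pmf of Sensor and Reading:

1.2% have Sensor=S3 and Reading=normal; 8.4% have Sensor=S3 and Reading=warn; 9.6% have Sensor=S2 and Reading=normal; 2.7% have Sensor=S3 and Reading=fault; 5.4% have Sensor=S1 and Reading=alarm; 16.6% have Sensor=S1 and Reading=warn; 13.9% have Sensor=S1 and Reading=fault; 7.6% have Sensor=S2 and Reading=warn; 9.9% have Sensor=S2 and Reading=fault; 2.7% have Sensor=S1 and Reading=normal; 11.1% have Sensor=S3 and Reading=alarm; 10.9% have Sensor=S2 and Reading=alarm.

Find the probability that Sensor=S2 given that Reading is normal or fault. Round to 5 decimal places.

P(Reading=normal) = 0.027 + 0.096 + 0.012 = 0.135.
P(Reading=fault) = 0.139 + 0.099 + 0.027 = 0.265.
P(Reading ∈ {normal, fault}) = 0.135 + 0.265 = 0.400; P(Sensor=S2, Reading ∈ {normal, fault}) = 0.096 + 0.099 = 0.195.
P(Sensor=S2 | Reading ∈ {normal, fault}) = 0.195/0.400 = 0.48750.

0.48750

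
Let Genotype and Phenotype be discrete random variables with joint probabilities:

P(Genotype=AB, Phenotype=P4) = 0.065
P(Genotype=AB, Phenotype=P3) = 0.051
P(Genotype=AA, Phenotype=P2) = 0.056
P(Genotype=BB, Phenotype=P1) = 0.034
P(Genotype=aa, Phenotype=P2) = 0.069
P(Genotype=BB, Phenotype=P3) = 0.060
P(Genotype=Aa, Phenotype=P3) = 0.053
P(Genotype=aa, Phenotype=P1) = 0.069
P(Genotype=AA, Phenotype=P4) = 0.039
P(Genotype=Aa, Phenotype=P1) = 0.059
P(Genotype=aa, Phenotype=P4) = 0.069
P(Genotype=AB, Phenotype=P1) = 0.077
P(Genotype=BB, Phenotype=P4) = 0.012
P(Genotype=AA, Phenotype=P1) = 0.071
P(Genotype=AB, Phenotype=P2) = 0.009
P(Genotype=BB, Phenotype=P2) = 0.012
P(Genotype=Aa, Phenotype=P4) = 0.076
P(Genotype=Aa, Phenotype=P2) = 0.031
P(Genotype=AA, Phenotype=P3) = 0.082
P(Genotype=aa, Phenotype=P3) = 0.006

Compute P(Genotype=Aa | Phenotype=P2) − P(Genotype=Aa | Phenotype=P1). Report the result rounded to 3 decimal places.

P(Phenotype=P2) = 0.056 + 0.031 + 0.069 + 0.009 + 0.012 = 0.177; P(Genotype=Aa | Phenotype=P2) = 0.031/0.177 = 0.1751.
P(Phenotype=P1) = 0.071 + 0.059 + 0.069 + 0.077 + 0.034 = 0.310; P(Genotype=Aa | Phenotype=P1) = 0.059/0.310 = 0.1903.
Difference = -0.015.

-0.015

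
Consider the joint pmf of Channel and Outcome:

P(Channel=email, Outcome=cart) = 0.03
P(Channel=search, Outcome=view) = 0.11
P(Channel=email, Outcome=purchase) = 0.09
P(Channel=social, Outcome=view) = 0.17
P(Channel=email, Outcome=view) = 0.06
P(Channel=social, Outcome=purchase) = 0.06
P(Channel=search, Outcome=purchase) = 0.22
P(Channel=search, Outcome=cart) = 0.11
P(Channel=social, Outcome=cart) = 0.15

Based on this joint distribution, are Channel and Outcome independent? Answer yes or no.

P(Channel=social) = 0.38 and P(Outcome=purchase) = 0.37, so their product is 0.1406, but P(Channel=social, Outcome=purchase) = 0.06. Since these differ, Channel and Outcome are not independent.

no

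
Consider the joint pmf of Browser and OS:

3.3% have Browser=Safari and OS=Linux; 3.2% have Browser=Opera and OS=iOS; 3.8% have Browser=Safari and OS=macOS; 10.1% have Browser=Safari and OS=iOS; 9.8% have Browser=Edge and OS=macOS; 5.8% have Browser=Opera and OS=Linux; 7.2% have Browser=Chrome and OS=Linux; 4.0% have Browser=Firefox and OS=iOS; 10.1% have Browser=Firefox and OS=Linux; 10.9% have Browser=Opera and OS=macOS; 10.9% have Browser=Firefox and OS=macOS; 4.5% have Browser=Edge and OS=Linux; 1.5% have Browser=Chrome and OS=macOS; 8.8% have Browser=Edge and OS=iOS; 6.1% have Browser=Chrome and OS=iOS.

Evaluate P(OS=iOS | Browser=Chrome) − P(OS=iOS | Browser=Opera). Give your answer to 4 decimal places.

0.2514

P(Browser=Chrome) = 0.015 + 0.072 + 0.061 = 0.148; P(OS=iOS | Browser=Chrome) = 0.061/0.148 = 0.41216.
P(Browser=Opera) = 0.109 + 0.058 + 0.032 = 0.199; P(OS=iOS | Browser=Opera) = 0.032/0.199 = 0.16080.
Difference = 0.2514.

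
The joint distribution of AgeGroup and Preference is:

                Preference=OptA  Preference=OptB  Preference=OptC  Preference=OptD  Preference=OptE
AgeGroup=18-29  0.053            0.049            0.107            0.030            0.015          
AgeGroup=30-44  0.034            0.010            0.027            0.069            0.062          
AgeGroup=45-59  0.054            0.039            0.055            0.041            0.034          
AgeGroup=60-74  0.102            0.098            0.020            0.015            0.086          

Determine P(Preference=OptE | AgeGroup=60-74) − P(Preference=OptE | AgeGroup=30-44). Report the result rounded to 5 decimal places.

P(AgeGroup=60-74) = 0.102 + 0.098 + 0.020 + 0.015 + 0.086 = 0.321; P(Preference=OptE | AgeGroup=60-74) = 0.086/0.321 = 0.267913.
P(AgeGroup=30-44) = 0.034 + 0.010 + 0.027 + 0.069 + 0.062 = 0.202; P(Preference=OptE | AgeGroup=30-44) = 0.062/0.202 = 0.306931.
Difference = -0.03902.

-0.03902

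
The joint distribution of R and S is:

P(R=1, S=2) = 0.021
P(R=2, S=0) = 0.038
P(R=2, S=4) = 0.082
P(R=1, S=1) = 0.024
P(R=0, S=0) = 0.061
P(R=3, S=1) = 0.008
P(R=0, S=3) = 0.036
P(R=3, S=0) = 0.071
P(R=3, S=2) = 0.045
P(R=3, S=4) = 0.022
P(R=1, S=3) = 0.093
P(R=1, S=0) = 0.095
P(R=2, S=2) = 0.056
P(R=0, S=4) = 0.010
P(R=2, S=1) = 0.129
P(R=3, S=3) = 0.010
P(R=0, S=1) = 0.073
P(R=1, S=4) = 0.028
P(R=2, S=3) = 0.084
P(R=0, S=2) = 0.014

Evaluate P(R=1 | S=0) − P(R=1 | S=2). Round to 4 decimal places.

P(S=0) = 0.061 + 0.095 + 0.038 + 0.071 = 0.265; P(R=1 | S=0) = 0.095/0.265 = 0.35849.
P(S=2) = 0.014 + 0.021 + 0.056 + 0.045 = 0.136; P(R=1 | S=2) = 0.021/0.136 = 0.15441.
Difference = 0.2041.

0.2041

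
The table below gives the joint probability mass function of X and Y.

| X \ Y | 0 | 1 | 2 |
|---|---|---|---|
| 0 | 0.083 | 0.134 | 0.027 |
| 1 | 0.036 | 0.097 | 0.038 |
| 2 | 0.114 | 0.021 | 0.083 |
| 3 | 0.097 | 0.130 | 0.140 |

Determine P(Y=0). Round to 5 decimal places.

0.33000

P(Y=0) = 0.083 + 0.036 + 0.114 + 0.097 = 0.330.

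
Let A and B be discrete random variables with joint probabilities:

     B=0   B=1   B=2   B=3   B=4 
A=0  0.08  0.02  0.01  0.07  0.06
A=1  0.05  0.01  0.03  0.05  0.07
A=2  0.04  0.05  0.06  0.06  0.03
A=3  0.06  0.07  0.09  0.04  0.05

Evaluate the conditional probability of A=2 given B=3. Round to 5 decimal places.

0.27273

P(B=3) = 0.07 + 0.05 + 0.06 + 0.04 = 0.22.
P(A=2 | B=3) = 0.06/0.22 = 0.27273.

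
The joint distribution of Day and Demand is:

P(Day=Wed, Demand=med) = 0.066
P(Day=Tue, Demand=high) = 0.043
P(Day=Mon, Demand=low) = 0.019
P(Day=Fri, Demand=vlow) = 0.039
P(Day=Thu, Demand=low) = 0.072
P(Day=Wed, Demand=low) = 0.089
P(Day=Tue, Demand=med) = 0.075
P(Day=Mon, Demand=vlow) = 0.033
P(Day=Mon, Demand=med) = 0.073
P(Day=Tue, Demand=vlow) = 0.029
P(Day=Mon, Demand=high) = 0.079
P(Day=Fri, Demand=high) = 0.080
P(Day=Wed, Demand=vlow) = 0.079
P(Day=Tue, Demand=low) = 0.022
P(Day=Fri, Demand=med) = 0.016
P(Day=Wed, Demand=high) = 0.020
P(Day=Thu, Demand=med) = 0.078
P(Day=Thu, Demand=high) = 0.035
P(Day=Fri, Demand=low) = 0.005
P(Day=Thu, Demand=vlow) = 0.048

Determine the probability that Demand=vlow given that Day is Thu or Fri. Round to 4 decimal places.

0.2332

P(Day=Thu) = 0.048 + 0.072 + 0.078 + 0.035 = 0.233.
P(Day=Fri) = 0.039 + 0.005 + 0.016 + 0.080 = 0.140.
P(Day ∈ {Thu, Fri}) = 0.233 + 0.140 = 0.373; P(Demand=vlow, Day ∈ {Thu, Fri}) = 0.048 + 0.039 = 0.087.
P(Demand=vlow | Day ∈ {Thu, Fri}) = 0.087/0.373 = 0.2332.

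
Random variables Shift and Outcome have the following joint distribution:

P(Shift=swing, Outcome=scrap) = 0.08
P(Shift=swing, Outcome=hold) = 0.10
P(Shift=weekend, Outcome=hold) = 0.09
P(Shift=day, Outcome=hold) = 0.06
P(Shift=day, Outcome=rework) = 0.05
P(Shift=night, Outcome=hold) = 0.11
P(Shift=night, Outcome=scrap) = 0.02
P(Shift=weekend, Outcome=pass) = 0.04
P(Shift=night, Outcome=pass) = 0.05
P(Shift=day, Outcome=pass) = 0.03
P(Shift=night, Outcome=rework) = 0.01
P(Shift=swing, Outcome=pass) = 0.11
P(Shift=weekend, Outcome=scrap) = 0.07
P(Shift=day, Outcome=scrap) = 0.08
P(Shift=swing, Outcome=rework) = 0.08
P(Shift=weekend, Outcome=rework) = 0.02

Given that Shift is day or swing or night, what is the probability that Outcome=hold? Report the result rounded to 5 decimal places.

0.34615

P(Shift=day) = 0.03 + 0.05 + 0.08 + 0.06 = 0.22.
P(Shift=swing) = 0.11 + 0.08 + 0.08 + 0.10 = 0.37.
P(Shift=night) = 0.05 + 0.01 + 0.02 + 0.11 = 0.19.
P(Shift ∈ {day, swing, night}) = 0.22 + 0.37 + 0.19 = 0.78; P(Outcome=hold, Shift ∈ {day, swing, night}) = 0.06 + 0.10 + 0.11 = 0.27.
P(Outcome=hold | Shift ∈ {day, swing, night}) = 0.27/0.78 = 0.34615.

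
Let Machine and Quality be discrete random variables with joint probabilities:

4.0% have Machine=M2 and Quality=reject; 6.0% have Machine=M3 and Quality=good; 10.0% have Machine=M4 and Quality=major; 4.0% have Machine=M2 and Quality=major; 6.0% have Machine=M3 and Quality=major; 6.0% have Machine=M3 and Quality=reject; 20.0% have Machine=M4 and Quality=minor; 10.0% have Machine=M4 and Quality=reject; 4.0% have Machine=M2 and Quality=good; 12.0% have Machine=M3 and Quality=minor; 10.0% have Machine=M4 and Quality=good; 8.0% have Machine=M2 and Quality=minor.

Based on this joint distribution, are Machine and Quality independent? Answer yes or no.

Every cell satisfies P(Machine,Quality) = P(Machine)·P(Quality). For instance P(Machine=M3) = 0.300, P(Quality=minor) = 0.400, and 0.300×0.400 = 0.120 matches the joint entry. So Machine and Quality are independent.

yes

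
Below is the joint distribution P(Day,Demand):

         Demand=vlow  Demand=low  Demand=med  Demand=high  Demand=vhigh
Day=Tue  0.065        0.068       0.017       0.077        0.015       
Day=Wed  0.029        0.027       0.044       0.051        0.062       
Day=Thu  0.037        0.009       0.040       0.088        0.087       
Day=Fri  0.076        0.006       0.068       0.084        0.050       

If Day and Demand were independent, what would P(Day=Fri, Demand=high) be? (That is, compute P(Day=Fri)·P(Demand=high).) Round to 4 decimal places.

0.0852

P(Day=Fri) = 0.076 + 0.006 + 0.068 + 0.084 + 0.050 = 0.284.
P(Demand=high) = 0.077 + 0.051 + 0.088 + 0.084 = 0.300.
Product: 0.284 × 0.300 = 0.0852.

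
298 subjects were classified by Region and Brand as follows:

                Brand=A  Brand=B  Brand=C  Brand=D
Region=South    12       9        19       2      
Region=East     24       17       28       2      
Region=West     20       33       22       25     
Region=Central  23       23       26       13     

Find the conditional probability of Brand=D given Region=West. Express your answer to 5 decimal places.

0.25000

Total with Region=West: 20 + 33 + 22 + 25 = 100.
P(Brand=D | Region=West) = 25/100 = 0.25000.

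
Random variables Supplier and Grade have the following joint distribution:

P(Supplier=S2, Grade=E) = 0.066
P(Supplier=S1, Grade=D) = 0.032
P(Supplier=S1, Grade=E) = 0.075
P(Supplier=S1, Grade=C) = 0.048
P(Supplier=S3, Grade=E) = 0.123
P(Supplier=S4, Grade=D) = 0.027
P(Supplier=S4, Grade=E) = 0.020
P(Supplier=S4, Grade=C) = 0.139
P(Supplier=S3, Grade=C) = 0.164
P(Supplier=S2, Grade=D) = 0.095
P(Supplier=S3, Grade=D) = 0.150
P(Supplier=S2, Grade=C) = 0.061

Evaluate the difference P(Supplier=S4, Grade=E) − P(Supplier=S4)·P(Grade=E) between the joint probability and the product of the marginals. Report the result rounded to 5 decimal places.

-0.03282

P(Supplier=S4) = 0.139 + 0.027 + 0.020 = 0.186.
P(Grade=E) = 0.075 + 0.066 + 0.123 + 0.020 = 0.284.
P(Supplier=S4, Grade=E) − P(Supplier=S4)P(Grade=E) = 0.020 − 0.186×0.284 = -0.03282.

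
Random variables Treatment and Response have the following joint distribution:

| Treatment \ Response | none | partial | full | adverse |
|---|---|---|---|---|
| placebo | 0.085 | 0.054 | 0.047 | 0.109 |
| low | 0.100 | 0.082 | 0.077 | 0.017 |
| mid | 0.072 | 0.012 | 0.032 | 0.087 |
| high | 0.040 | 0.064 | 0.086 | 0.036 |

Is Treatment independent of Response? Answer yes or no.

no

P(Treatment=low) = 0.276 and P(Response=adverse) = 0.249, so their product is 0.06872, but P(Treatment=low, Response=adverse) = 0.017. Since these differ, Treatment and Response are not independent.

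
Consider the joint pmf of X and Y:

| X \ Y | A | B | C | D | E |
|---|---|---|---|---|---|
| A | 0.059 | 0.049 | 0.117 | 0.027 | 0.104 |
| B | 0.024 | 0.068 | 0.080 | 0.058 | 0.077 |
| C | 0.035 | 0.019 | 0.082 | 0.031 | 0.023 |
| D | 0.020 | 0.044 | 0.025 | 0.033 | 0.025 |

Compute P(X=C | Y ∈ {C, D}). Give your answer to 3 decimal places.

0.249

P(Y=C) = 0.117 + 0.080 + 0.082 + 0.025 = 0.304.
P(Y=D) = 0.027 + 0.058 + 0.031 + 0.033 = 0.149.
P(Y ∈ {C, D}) = 0.304 + 0.149 = 0.453; P(X=C, Y ∈ {C, D}) = 0.082 + 0.031 = 0.113.
P(X=C | Y ∈ {C, D}) = 0.113/0.453 = 0.249.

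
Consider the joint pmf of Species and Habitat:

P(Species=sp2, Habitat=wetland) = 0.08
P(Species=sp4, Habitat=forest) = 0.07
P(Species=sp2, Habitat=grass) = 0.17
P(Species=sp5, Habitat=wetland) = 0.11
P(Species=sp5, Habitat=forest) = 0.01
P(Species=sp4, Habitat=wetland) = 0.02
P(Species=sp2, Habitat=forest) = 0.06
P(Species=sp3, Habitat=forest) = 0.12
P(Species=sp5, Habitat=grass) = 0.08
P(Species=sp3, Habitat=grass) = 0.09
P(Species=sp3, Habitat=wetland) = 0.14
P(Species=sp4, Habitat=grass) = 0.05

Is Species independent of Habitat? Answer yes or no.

P(Species=sp2) = 0.31 and P(Habitat=grass) = 0.39, so their product is 0.1209, but P(Species=sp2, Habitat=grass) = 0.17. Since these differ, Species and Habitat are not independent.

no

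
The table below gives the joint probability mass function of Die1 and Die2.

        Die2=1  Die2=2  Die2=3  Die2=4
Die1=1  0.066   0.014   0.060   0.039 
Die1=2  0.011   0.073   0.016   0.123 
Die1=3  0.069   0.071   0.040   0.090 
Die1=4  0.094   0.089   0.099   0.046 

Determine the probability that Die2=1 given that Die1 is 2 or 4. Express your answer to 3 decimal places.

0.191

P(Die1=2) = 0.011 + 0.073 + 0.016 + 0.123 = 0.223.
P(Die1=4) = 0.094 + 0.089 + 0.099 + 0.046 = 0.328.
P(Die1 ∈ {2, 4}) = 0.223 + 0.328 = 0.551; P(Die2=1, Die1 ∈ {2, 4}) = 0.011 + 0.094 = 0.105.
P(Die2=1 | Die1 ∈ {2, 4}) = 0.105/0.551 = 0.191.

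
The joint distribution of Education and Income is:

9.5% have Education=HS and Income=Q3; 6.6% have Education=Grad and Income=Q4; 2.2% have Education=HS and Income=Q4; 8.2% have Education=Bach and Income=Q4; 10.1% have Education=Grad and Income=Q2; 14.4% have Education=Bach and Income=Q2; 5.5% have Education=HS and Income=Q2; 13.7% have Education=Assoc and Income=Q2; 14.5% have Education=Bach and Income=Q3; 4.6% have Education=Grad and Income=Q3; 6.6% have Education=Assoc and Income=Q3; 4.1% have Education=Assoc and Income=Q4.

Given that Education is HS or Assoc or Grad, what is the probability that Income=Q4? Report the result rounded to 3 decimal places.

0.205

P(Education=HS) = 0.055 + 0.095 + 0.022 = 0.172.
P(Education=Assoc) = 0.137 + 0.066 + 0.041 = 0.244.
P(Education=Grad) = 0.101 + 0.046 + 0.066 = 0.213.
P(Education ∈ {HS, Assoc, Grad}) = 0.172 + 0.244 + 0.213 = 0.629; P(Income=Q4, Education ∈ {HS, Assoc, Grad}) = 0.022 + 0.041 + 0.066 = 0.129.
P(Income=Q4 | Education ∈ {HS, Assoc, Grad}) = 0.129/0.629 = 0.205.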